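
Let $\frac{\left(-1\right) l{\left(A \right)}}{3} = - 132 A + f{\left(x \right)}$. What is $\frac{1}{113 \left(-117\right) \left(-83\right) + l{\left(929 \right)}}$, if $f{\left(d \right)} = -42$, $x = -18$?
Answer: $\frac{1}{1465353} \approx 6.8243 \cdot 10^{-7}$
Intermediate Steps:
$l{\left(A \right)} = 126 + 396 A$ ($l{\left(A \right)} = - 3 \left(- 132 A - 42\right) = - 3 \left(-42 - 132 A\right) = 126 + 396 A$)
$\frac{1}{113 \left(-117\right) \left(-83\right) + l{\left(929 \right)}} = \frac{1}{113 \left(-117\right) \left(-83\right) + \left(126 + 396 \cdot 929\right)} = \frac{1}{\left(-13221\right) \left(-83\right) + \left(126 + 367884\right)} = \frac{1}{1097343 + 368010} = \frac{1}{1465353}$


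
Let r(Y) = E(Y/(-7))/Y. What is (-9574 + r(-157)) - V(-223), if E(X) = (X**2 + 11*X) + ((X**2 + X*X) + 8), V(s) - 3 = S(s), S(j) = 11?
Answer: -73846912/7693 ≈ -9599.2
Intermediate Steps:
V(s) = 14 (V(s) = 3 + 11 = 14)
E(X) = 8 + 3*X**2 + 11*X (E(X) = (X**2 + 11*X) + ((X**2 + X**2) + 8) = (X**2 + 11*X) + (2*X**2 + 8) = (X**2 + 11*X) + (8 + 2*X**2) = 8 + 3*X**2 + 11*X)
r(Y) = (8 - 11*Y/7 + 3*Y**2/49)/Y (r(Y) = (8 + 3*(Y/(-7))**2 + 11*(Y/(-7)))/Y = (8 + 3*(Y*(-1/7))**2 + 11*(Y*(-1/7)))/Y = (8 + 3*(-Y/7)**2 + 11*(-Y/7))/Y = (8 + 3*(Y**2/49) - 11*Y/7)/Y = (8 + 3*Y**2/49 - 11*Y/7)/Y = (8 - 11*Y/7 + 3*Y**2/49)/Y)
(-9574 + r(-157)) - V(-223) = (-9574 + (-11/7 + 8/(-157) + (3/49)*(-157))) - 1*14 = (-9574 + (-11/7 + 8*(-1/157) - 471/49)) - 14 = (-9574 + (-11/7 - 8/157 - 471/49)) - 14 = (-9574 - 86428/7693) - 14 = -73739210/7693 - 14 = -73846912/7693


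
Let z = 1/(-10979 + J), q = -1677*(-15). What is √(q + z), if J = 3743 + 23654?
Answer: √6780548478638/16418 ≈ 158.60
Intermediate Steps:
q = 25155
J = 27397
z = 1/16418 (z = 1/(-10979 + 27397) = 1/16418 ≈ 6.0909e-5)
√(q + z) = √(25155 + 1/16418) = √(412994791/16418) = √6780548478638/16418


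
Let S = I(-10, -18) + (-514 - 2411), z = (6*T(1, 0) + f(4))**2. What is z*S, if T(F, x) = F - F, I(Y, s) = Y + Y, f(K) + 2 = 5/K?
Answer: -26505/16 ≈ -1656.6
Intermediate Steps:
f(K) = -2 + 5/K
I(Y, s) = 2*Y
T(F, x) = 0
z = 9/16 (z = (6*0 + (-2 + 5/4))**2 = (0 + (-2 + 5*(1/4)))**2 = (0 + (-2 + 5/4))**2 = (0 - 3/4)**2 = (-3/4)**2 = 9/16 ≈ 0.56250)
S = -2945 (S = 2*(-10) + (-514 - 2411) = -20 - 2925 = -2945)
z*S = (9/16)*(-2945) = -26505/16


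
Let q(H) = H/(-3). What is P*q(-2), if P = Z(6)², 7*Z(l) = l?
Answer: 24/49 ≈ 0.48980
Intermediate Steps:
q(H) = -H/3 (q(H) = H*(-⅓) = -H/3)
Z(l) = l/7
P = 36/49 (P = ((⅐)*6)² = (6/7)² = 36/49 ≈ 0.73469)
P*q(-2) = 36*(-⅓*(-2))/49 = (36/49)*(⅔) = 24/49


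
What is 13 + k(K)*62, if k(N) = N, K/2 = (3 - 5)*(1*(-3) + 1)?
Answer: 509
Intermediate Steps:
K = 8 (K = 2*((3 - 5)*(1*(-3) + 1)) = 2*(-2*(-3 + 1)) = 2*(-2*(-2)) = 2*4 = 8)
13 + k(K)*62 = 13 + 8*62 = 13 + 496 = 509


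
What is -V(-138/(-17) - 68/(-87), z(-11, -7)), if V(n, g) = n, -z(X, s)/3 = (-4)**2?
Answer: -13162/1479 ≈ -8.8993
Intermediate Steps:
z(X, s) = -48 (z(X, s) = -3*(-4)**2 = -3*16 = -48)
-V(-138/(-17) - 68/(-87), z(-11, -7)) = -(-138/(-17) - 68/(-87)) = -(-138*(-1/17) - 68*(-1/87)) = -(138/17 + 68/87) = -1*13162/1479 = -13162/1479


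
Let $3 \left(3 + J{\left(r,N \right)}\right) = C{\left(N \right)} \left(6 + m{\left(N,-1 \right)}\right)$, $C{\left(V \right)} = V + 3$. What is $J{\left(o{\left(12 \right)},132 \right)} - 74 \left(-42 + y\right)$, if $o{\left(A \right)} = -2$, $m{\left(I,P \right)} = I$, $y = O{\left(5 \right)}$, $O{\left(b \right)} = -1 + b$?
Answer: $9019$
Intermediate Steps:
$y = 4$ ($y = -1 + 5 = 4$)
$C{\left(V \right)} = 3 + V$
$J{\left(r,N \right)} = -3 + \frac{\left(3 + N\right) \left(6 + N\right)}{3}$
$J{\left(o{\left(12 \right)},132 \right)} - 74 \left(-42 + y\right) = \left(3 + 3 \cdot 132 + \frac{132^{2}}{3}\right) - 74 \left(-42 + 4\right) = \left(3 + 396 + \frac{1}{3} \cdot 17424\right) - -2812 = \left(3 + 396 + 5808\right) + 2812 = 6207 + 2812 = 9019$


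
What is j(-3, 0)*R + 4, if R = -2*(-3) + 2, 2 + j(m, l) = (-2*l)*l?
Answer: -12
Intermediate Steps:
j(m, l) = -2 - 2*l² (j(m, l) = -2 + (-2*l)*l = -2 - 2*l²)
R = 8 (R = 6 + 2 = 8)
j(-3, 0)*R + 4 = (-2 - 2*0²)*8 + 4 = (-2 - 2*0)*8 + 4 = (-2 + 0)*8 + 4 = -2*8 + 4 = -16 + 4 = -12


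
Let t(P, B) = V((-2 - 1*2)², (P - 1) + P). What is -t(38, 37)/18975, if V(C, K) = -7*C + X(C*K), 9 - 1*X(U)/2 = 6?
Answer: 106/18975 ≈ 0.0055863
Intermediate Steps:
X(U) = 6 (X(U) = 18 - 2*6 = 18 - 12 = 6)
V(C, K) = 6 - 7*C (V(C, K) = -7*C + 6 = 6 - 7*C)
t(P, B) = -106 (t(P, B) = 6 - 7*(-2 - 1*2)² = 6 - 7*(-2 - 2)² = 6 - 7*(-4)² = 6 - 7*16 = 6 - 112 = -106)
-t(38, 37)/18975 = -(-106)/18975 = -1*(-106/18975) = 106/18975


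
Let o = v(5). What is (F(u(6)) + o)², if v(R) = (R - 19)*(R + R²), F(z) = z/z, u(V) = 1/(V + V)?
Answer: 175561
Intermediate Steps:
u(V) = 1/(2*V)
F(z) = 1
v(R) = (-19 + R)*(R + R²)
o = -420 (o = 5*(-19 + 5² - 18*5) = 5*(-19 + 25 - 90) = 5*(-84) = -420)
(F(u(6)) + o)² = (1 - 420)² = (-419)² = 175561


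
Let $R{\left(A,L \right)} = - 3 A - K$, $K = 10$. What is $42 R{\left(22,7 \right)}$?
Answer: $-3192$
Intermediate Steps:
$R{\left(A,L \right)} = -10 - 3 A$ ($R{\left(A,L \right)} = - 3 A - 10 = -10 - 3 A$)
$42 R{\left(22,7 \right)} = 42 \left(-10 - 66\right) = 42 \left(-76\right) = -3192$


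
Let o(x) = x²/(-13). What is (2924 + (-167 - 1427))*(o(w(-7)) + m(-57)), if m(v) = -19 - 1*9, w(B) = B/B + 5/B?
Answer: -3389600/91 ≈ -37248.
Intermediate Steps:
w(B) = 1 + 5/B
o(x) = -x²/13
m(v) = -28 (m(v) = -19 - 9 = -28)
(2924 + (-167 - 1427))*(o(w(-7)) + m(-57)) = (2924 + (-167 - 1427))*(-(5 - 7)²/49/13 - 28) = (2924 - 1594)*(-(-⅐*(-2))²/13 - 28) = 1330*(-(2/7)²/13 - 28) = 1330*(-1/13*4/49 - 28) = 1330*(-4/637 - 28) = 1330*(-17840/637) = -3389600/91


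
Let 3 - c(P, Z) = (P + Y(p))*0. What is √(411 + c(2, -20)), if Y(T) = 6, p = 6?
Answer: 3*√46 ≈ 20.347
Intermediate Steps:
c(P, Z) = 3 (c(P, Z) = 3 - (P + 6)*0 = 3 - (6 + P)*0 = 3 - 1*0 = 3 + 0 = 3)
√(411 + c(2, -20)) = √(411 + 3) = √414 = 3*√46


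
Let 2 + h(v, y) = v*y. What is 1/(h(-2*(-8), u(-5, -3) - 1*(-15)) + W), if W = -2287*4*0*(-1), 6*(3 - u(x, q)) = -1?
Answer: 3/866 ≈ 0.0034642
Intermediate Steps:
u(x, q) = 19/6 (u(x, q) = 3 - ⅙*(-1) = 3 + ⅙ = 19/6)
h(v, y) = -2 + v*y
W = 0 (W = -0*(-1) = -2287*0 = 0)
1/(h(-2*(-8), u(-5, -3) - 1*(-15)) + W) = 1/((-2 + (-2*(-8))*(19/6 - 1*(-15))) + 0) = 1/((-2 + 16*(19/6 + 15)) + 0) = 1/((-2 + 16*(109/6)) + 0) = 1/((-2 + 872/3) + 0) = 1/(866/3 + 0) = 1/(866/3) = 3/866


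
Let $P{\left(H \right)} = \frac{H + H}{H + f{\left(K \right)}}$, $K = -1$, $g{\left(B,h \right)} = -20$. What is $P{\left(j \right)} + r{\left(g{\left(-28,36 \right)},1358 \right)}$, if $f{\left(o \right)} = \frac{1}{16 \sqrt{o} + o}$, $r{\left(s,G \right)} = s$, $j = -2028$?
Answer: $- \frac{19025815868}{1056989545} - \frac{64896 i}{1056989545} \approx -18.0 - 6.1397 \cdot 10^{-5} i$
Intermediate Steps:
$f{\left(o \right)} = \frac{1}{o + 16 \sqrt{o}}$
$P{\left(H \right)} = \frac{2 H}{H + \frac{-1 - 16 i}{257}}$ ($P{\left(H \right)} = \frac{H + H}{H + \frac{1}{-1 + 16 \sqrt{-1}}} = \frac{2 H}{H + \frac{1}{-1 + 16 i}} = \frac{2 H}{H + \frac{-1 - 16 i}{257}}$)
$P{\left(j \right)} + r{\left(g{\left(-28,36 \right)},1358 \right)} = 514 \left(-2028\right) \frac{1}{-1 - 16 i + 257 \left(-2028\right)} - 20 = 514 \left(-2028\right) \frac{1}{-1 - 16 i - 521196} - 20 = 514 \left(-2028\right) \frac{1}{-521197 - 16 i} - 20 = 514 \left(-2028\right) \frac{-521197 + 16 i}{271646313065} - 20 = \left(\frac{2113975032}{1056989545} - \frac{64896 i}{1056989545}\right) - 20 = - \frac{19025815868}{1056989545} - \frac{64896 i}{1056989545}$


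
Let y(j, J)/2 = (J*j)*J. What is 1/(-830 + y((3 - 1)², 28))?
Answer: 1/5442 ≈ 0.00018376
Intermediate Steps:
y(j, J) = 2*j*J² (y(j, J) = 2*((J*j)*J) = 2*(j*J²) = 2*j*J²)
1/(-830 + y((3 - 1)², 28)) = 1/(-830 + 2*(3 - 1)²*28²) = 1/(-830 + 2*2²*784) = 1/(-830 + 2*4*784) = 1/(-830 + 6272) = 1/5442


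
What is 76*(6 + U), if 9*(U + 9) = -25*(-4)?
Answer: 5548/9 ≈ 616.44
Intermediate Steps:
U = 19/9 (U = -9 + (-25*(-4))/9 = -9 + (⅑)*100 = -9 + 100/9 = 19/9 ≈ 2.1111)
76*(6 + U) = 76*(6 + 19/9) = 76*(73/9) = 5548/9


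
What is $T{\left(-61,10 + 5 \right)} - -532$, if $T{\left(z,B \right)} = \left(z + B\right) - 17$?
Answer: $469$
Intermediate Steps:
$T{\left(z,B \right)} = -17 + B + z$ ($T{\left(z,B \right)} = \left(B + z\right) - 17 = -17 + B + z$)
$T{\left(-61,10 + 5 \right)} - -532 = \left(-17 + \left(10 + 5\right) - 61\right) - -532 = \left(-17 + 15 - 61\right) + 532 = -63 + 532 = 469$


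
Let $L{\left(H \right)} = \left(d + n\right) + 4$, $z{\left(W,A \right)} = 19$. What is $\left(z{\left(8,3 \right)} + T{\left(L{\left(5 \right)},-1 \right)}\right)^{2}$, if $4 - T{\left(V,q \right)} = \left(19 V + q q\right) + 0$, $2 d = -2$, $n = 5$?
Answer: $16900$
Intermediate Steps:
$d = -1$ ($d = \frac{1}{2} \left(-2\right) = -1$)
$L{\left(H \right)} = 8$ ($L{\left(H \right)} = \left(-1 + 5\right) + 4 = 4 + 4 = 8$)
$T{\left(V,q \right)} = 4 - q^{2} - 19 V$ ($T{\left(V,q \right)} = 4 - \left(\left(19 V + q q\right) + 0\right) = 4 - \left(\left(19 V + q^{2}\right) + 0\right) = 4 - \left(\left(q^{2} + 19 V\right) + 0\right) = 4 - \left(q^{2} + 19 V\right) = 4 - q^{2} - 19 V$)
$\left(z{\left(8,3 \right)} + T{\left(L{\left(5 \right)},-1 \right)}\right)^{2} = \left(19 - 149\right)^{2} = \left(-130\right)^{2} = 16900$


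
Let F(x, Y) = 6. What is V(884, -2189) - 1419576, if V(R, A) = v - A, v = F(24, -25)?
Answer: -1417381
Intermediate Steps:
v = 6
V(R, A) = 6 - A
V(884, -2189) - 1419576 = (6 - 1*(-2189)) - 1419576 = (6 + 2189) - 1419576 = 2195 - 1419576 = -1417381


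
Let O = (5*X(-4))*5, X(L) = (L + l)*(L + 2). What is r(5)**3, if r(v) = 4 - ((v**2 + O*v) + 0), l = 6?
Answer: 109902239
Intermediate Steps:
X(L) = (2 + L)*(6 + L) (X(L) = (L + 6)*(L + 2) = (6 + L)*(2 + L) = (2 + L)*(6 + L))
O = -100 (O = (5*(12 + (-4)**2 + 8*(-4)))*5 = (5*(12 + 16 - 32))*5 = (5*(-4))*5 = -20*5 = -100)
r(v) = 4 - v**2 + 100*v (r(v) = 4 - ((v**2 - 100*v) + 0) = 4 - (v**2 - 100*v) = 4 + (-v**2 + 100*v) = 4 - v**2 + 100*v)
r(5)**3 = (4 - 1*5**2 + 100*5)**3 = (4 - 1*25 + 500)**3 = (4 - 25 + 500)**3 = 479**3 = 109902239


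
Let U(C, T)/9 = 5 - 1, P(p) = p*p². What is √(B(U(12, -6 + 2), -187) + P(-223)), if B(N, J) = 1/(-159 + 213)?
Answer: I*√3593019702/18 ≈ 3330.1*I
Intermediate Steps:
P(p) = p³
U(C, T) = 36 (U(C, T) = 9*(5 - 1) = 9*4 = 36)
B(N, J) = 1/54
√(B(U(12, -6 + 2), -187) + P(-223)) = √(1/54 + (-223)³) = √(1/54 - 11089567) = √(-598836617/54) = I*√3593019702/18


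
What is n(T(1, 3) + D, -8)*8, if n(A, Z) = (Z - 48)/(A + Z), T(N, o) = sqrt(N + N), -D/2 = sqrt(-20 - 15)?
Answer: 448/(8 - sqrt(2) + 2*I*sqrt(35)) ≈ 16.09 - 28.907*I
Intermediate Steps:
D = -2*I*sqrt(35) (D = -2*sqrt(-20 - 15) = -2*I*sqrt(35) ≈ -11.832*I)
T(N, o) = sqrt(2)*sqrt(N) (T(N, o) = sqrt(2*N) = sqrt(2)*sqrt(N))
n(A, Z) = (-48 + Z)/(A + Z)
n(T(1, 3) + D, -8)*8 = ((-48 - 8)/((sqrt(2)*sqrt(1) - 2*I*sqrt(35)) - 8))*8 = (-56/((sqrt(2)*1 - 2*I*sqrt(35)) - 8))*8 = (-56/((sqrt(2) - 2*I*sqrt(35)) - 8))*8 = (-56/(-8 + sqrt(2) - 2*I*sqrt(35)))*8 = -56/(-8 + sqrt(2) - 2*I*sqrt(35))*8 = -448/(-8 + sqrt(2) - 2*I*sqrt(35))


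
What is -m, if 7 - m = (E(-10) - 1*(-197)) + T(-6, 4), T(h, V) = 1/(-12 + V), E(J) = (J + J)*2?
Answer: 1199/8 ≈ 149.88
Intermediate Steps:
E(J) = 4*J (E(J) = (2*J)*2 = 4*J)
m = -1199/8 (m = 7 - ((4*(-10) - 1*(-197)) + 1/(-12 + 4)) = 7 - ((-40 + 197) + 1/(-8)) = 7 - (157 - 1/8) = 7 - 1*1255/8 = 7 - 1255/8 = -1199/8 ≈ -149.88)
-m = -1*(-1199/8) = 1199/8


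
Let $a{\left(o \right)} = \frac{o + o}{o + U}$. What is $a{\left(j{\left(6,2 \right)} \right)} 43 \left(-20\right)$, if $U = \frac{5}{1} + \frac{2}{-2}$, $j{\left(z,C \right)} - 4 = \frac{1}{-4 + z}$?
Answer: $- \frac{15480}{17} \approx -910.59$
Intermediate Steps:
$j{\left(z,C \right)} = 4 + \frac{1}{-4 + z}$
$U = 4$ ($U = 5 \cdot 1 + 2 \left(- \frac{1}{2}\right) = 5 - 1 = 4$)
$a{\left(o \right)} = \frac{2 o}{4 + o}$ ($a{\left(o \right)} = \frac{o + o}{o + 4} = \frac{2 o}{4 + o}$)
$a{\left(j{\left(6,2 \right)} \right)} 43 \left(-20\right) = \frac{2 \frac{-15 + 4 \cdot 6}{-4 + 6}}{4 + \frac{-15 + 4 \cdot 6}{-4 + 6}} \cdot 43 \left(-20\right) = \frac{2 \frac{-15 + 24}{2}}{4 + \frac{-15 + 24}{2}} \cdot 43 \left(-20\right) = \frac{2 \cdot \frac{1}{2} \cdot 9}{4 + \frac{1}{2} \cdot 9} \cdot 43 \left(-20\right) = 2 \cdot \frac{9}{2} \frac{1}{4 + \frac{9}{2}} \cdot 43 \left(-20\right) = 2 \cdot \frac{9}{2} \frac{1}{\frac{17}{2}} \cdot 43 \left(-20\right) = 2 \cdot \frac{9}{2} \cdot \frac{2}{17} \cdot 43 \left(-20\right) = \frac{18}{17} \cdot 43 \left(-20\right) = \frac{774}{17} \left(-20\right) = - \frac{15480}{17}$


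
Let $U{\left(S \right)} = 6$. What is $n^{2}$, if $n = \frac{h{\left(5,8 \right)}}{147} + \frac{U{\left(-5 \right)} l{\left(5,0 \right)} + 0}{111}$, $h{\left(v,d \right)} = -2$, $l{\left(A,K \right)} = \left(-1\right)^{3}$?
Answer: $\frac{135424}{29582721} \approx 0.0045778$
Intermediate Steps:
$l{\left(A,K \right)} = -1$
$n = - \frac{368}{5439}$ ($n = - \frac{2}{147} + \frac{6 \left(-1\right) + 0}{111} = \left(-2\right) \frac{1}{147} + \left(-6 + 0\right) \frac{1}{111} = - \frac{2}{147} - \frac{2}{37} = - \frac{368}{5439} \approx -0.067659$)
$n^{2} = \left(- \frac{368}{5439}\right)^{2} = \frac{135424}{29582721}$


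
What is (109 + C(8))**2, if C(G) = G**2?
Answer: 29929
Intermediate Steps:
(109 + C(8))**2 = (109 + 8**2)**2 = (109 + 64)**2 = 173**2 = 29929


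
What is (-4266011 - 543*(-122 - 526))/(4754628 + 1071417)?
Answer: -3914147/5826045 ≈ -0.67184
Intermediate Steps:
(-4266011 - 543*(-122 - 526))/(4754628 + 1071417) = (-4266011 - 543*(-648))/5826045 = (-4266011 + 351864)*(1/5826045) = -3914147*1/5826045 = -3914147/5826045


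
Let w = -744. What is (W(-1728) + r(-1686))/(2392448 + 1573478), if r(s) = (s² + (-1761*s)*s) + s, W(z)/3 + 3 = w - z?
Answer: -5002967703/3965926 ≈ -1261.5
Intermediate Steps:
W(z) = -2241 - 3*z (W(z) = -9 + 3*(-744 - z) = -9 + (-2232 - 3*z) = -2241 - 3*z)
r(s) = s - 1760*s² (r(s) = (s² - 1761*s²) + s = -1760*s² + s = s - 1760*s²)
(W(-1728) + r(-1686))/(2392448 + 1573478) = ((-2241 - 3*(-1728)) - 1686*(1 - 1760*(-1686)))/(2392448 + 1573478) = ((-2241 + 5184) - 1686*(1 + 2967360))/3965926 = (2943 - 1686*2967361)*(1/3965926) = (2943 - 5002970646)*(1/3965926) = -5002967703*1/3965926 = -5002967703/3965926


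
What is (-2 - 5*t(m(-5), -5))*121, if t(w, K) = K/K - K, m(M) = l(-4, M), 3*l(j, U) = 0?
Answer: -3872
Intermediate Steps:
l(j, U) = 0 (l(j, U) = (⅓)*0 = 0)
m(M) = 0
t(w, K) = 1 - K
(-2 - 5*t(m(-5), -5))*121 = (-2 - 5*(1 - 1*(-5)))*121 = (-2 - 5*(1 + 5))*121 = (-2 - 5*6)*121 = (-2 - 30)*121 = -32*121 = -3872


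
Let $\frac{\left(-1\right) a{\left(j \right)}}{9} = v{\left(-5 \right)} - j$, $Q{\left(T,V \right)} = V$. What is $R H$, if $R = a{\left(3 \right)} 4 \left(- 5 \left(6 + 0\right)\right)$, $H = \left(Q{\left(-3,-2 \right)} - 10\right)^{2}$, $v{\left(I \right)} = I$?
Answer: $-1244160$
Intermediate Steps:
$a{\left(j \right)} = 45 + 9 j$ ($a{\left(j \right)} = - 9 \left(-5 - j\right) = 45 + 9 j$)
$H = 144$ ($H = \left(-2 - 10\right)^{2} = \left(-12\right)^{2} = 144$)
$R = -8640$ ($R = \left(45 + 9 \cdot 3\right) 4 \left(- 5 \left(6 + 0\right)\right) = \left(45 + 27\right) 4 \left(\left(-5\right) 6\right) = 72 \cdot 4 \left(-30\right) = 288 \left(-30\right) = -8640$)
$R H = \left(-8640\right) 144 = -1244160$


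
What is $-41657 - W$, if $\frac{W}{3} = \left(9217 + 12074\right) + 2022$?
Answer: $-111596$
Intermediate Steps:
$W = 69939$ ($W = 3 \left(\left(9217 + 12074\right) + 2022\right) = 3 \left(21291 + 2022\right) = 3 \cdot 23313 = 69939$)
$-41657 - W = -41657 - 69939 = -111596$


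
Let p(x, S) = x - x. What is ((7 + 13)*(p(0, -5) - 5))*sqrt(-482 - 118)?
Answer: -1000*I*sqrt(6) ≈ -2449.5*I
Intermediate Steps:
p(x, S) = 0
((7 + 13)*(p(0, -5) - 5))*sqrt(-482 - 118) = ((7 + 13)*(0 - 5))*sqrt(-482 - 118) = (20*(-5))*sqrt(-600) = -1000*I*sqrt(6)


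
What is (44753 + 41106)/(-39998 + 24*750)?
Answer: -85859/21998 ≈ -3.9030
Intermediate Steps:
(44753 + 41106)/(-39998 + 24*750) = 85859/(-39998 + 18000) = 85859/(-21998) = 85859*(-1/21998) = -85859/21998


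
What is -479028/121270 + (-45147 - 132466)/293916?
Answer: -81166561079/17821596660 ≈ -4.5544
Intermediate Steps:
-479028/121270 + (-45147 - 132466)/293916 = -479028*1/121270 - 177613*1/293916 = -239514/60635 - 177613/293916 = -81166561079/17821596660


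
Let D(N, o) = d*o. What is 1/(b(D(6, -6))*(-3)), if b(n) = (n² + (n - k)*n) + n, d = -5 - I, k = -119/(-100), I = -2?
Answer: -50/96687 ≈ -0.00051713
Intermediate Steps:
k = 119/100 (k = -119*(-1/100) = 119/100 ≈ 1.1900)
d = -3 (d = -5 - 1*(-2) = -5 + 2 = -3)
D(N, o) = -3*o
b(n) = n + n² + n*(-119/100 + n) (b(n) = (n² + (n - 1*119/100)*n) + n = (n² + (n - 119/100)*n) + n = (n² + (-119/100 + n)*n) + n = (n² + n*(-119/100 + n)) + n = n + n² + n*(-119/100 + n))
1/(b(D(6, -6))*(-3)) = 1/(((-3*(-6))*(-19 + 200*(-3*(-6)))/100)*(-3)) = 1/(((1/100)*18*(-19 + 200*18))*(-3)) = 1/(((1/100)*18*(-19 + 3600))*(-3)) = 1/(((1/100)*18*3581)*(-3)) = 1/((32229/50)*(-3)) = 1/(-96687/50) = -50/96687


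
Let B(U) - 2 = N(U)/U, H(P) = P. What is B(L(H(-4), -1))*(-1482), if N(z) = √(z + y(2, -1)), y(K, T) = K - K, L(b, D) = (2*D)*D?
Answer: -2964 - 741*√2 ≈ -4011.9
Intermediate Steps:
L(b, D) = 2*D²
y(K, T) = 0
N(z) = √z (N(z) = √(z + 0) = √z)
B(U) = 2 + U^(-½) (B(U) = 2 + √U/U = 2 + U^(-½))
B(L(H(-4), -1))*(-1482) = (2 + (2*(-1)²)^(-½))*(-1482) = (2 + (2*1)^(-½))*(-1482) = (2 + 2^(-½))*(-1482) = (2 + √2/2)*(-1482) = -2964 - 741*√2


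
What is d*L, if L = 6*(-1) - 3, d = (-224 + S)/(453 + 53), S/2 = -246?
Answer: 3222/253 ≈ 12.735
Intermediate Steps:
S = -492 (S = 2*(-246) = -492)
d = -358/253 (d = (-224 - 492)/(453 + 53) = -716/506 = -716*1/506 = -358/253 ≈ -1.4150)
L = -9 (L = -6 - 3 = -9)
d*L = -358/253*(-9) = 3222/253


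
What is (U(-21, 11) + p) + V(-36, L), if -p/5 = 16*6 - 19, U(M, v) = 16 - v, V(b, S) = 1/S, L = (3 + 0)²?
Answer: -3419/9 ≈ -379.89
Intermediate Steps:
L = 9 (L = 3² = 9)
p = -385 (p = -5*(16*6 - 19) = -5*(96 - 19) = -5*77 = -385)
(U(-21, 11) + p) + V(-36, L) = ((16 - 1*11) - 385) + 1/9 = ((16 - 11) - 385) + ⅑ = (5 - 385) + ⅑ = -380 + ⅑ = -3419/9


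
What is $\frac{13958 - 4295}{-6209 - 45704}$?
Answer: $- \frac{9663}{51913} \approx -0.18614$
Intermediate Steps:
$\frac{13958 - 4295}{-6209 - 45704} = \frac{9663}{-51913} = 9663 \left(- \frac{1}{51913}\right) = - \frac{9663}{51913}$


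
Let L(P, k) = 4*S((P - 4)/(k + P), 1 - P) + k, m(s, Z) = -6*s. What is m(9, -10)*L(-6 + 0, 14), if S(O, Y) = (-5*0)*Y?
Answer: -756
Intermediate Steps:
S(O, Y) = 0 (S(O, Y) = 0*Y = 0)
L(P, k) = k (L(P, k) = 4*0 + k = 0 + k = k)
m(9, -10)*L(-6 + 0, 14) = -6*9*14 = -54*14 = -756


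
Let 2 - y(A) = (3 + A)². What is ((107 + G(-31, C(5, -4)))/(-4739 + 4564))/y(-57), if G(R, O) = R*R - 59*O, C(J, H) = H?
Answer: 652/254975 ≈ 0.0025571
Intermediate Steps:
G(R, O) = R² - 59*O
y(A) = 2 - (3 + A)²
((107 + G(-31, C(5, -4)))/(-4739 + 4564))/y(-57) = ((107 + ((-31)² - 59*(-4)))/(-4739 + 4564))/(2 - (3 - 57)²) = ((107 + (961 + 236))/(-175))/(2 - 1*(-54)²) = ((107 + 1197)*(-1/175))/(2 - 1*2916) = (1304*(-1/175))/(2 - 2916) = -1304/175/(-2914) = -1304/175*(-1/2914) = 652/254975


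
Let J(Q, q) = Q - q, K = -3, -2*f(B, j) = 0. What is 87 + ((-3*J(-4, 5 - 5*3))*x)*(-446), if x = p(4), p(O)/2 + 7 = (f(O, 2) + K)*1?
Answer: -160473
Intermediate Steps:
f(B, j) = 0 (f(B, j) = -½*0 = 0)
p(O) = -20 (p(O) = -14 + 2*((0 - 3)*1) = -14 + 2*(-3*1) = -14 + 2*(-3) = -14 - 6 = -20)
x = -20
87 + ((-3*J(-4, 5 - 5*3))*x)*(-446) = 87 + (-3*(-4 - (5 - 5*3))*(-20))*(-446) = 87 + (-3*(-4 - (5 - 15))*(-20))*(-446) = 87 + (-3*(-4 - 1*(-10))*(-20))*(-446) = 87 + (-3*(-4 + 10)*(-20))*(-446) = 87 + (-3*6*(-20))*(-446) = 87 - 18*(-20)*(-446) = 87 + 360*(-446) = 87 - 160560 = -160473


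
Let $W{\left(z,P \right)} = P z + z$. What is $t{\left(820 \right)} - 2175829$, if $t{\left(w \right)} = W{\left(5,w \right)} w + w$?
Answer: $1191091$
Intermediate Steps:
$W{\left(z,P \right)} = z + P z$
$t{\left(w \right)} = w + w \left(5 + 5 w\right)$ ($t{\left(w \right)} = 5 \left(1 + w\right) w + w = \left(5 + 5 w\right) w + w = w \left(5 + 5 w\right) + w = w + w \left(5 + 5 w\right)$)
$t{\left(820 \right)} - 2175829 = 820 \left(6 + 5 \cdot 820\right) - 2175829 = 820 \left(6 + 4100\right) - 2175829 = 820 \cdot 4106 - 2175829 = 3366920 - 2175829 = 1191091$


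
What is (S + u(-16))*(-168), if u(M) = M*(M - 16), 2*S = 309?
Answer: -111972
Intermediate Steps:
S = 309/2 (S = (1/2)*309 = 309/2 ≈ 154.50)
u(M) = M*(-16 + M)
(S + u(-16))*(-168) = (309/2 - 16*(-16 - 16))*(-168) = (309/2 - 16*(-32))*(-168) = (309/2 + 512)*(-168) = (1333/2)*(-168) = -111972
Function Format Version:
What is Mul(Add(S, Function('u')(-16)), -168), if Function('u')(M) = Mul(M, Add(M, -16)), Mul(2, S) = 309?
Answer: -111972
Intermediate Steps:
S = Rational(309, 2) (S = Mul(Rational(1, 2), 309) = Rational(309, 2) ≈ 154.50)
Function('u')(M) = Mul(M, Add(-16, M))
Mul(Add(S, Function('u')(-16)), -168) = Mul(Add(Rational(309, 2), Mul(-16, Add(-16, -16))), -168) = Mul(Add(Rational(309, 2), Mul(-16, -32)), -168) = Mul(Add(Rational(309, 2), 512), -168) = Mul(Rational(1333, 2), -168) = -111972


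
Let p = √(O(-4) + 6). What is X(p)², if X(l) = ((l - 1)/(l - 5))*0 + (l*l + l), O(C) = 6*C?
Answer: 306 - 108*I*√2 ≈ 306.0 - 152.74*I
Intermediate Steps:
p = 3*I*√2 (p = √(6*(-4) + 6) = √(-24 + 6) = √(-18) = 3*I*√2 ≈ 4.2426*I)
X(l) = l + l² (X(l) = ((-1 + l)/(-5 + l))*0 + (l² + l) = ((-1 + l)/(-5 + l))*0 + (l + l²) = 0 + (l + l²) = l + l²)
X(p)² = ((3*I*√2)*(1 + 3*I*√2))² = (3*I*√2*(1 + 3*I*√2))² = -18*(1 + 3*I*√2)²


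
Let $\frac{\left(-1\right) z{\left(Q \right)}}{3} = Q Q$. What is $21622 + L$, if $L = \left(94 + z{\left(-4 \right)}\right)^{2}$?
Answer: $23738$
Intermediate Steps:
$z{\left(Q \right)} = - 3 Q^{2}$ ($z{\left(Q \right)} = - 3 Q Q = - 3 Q^{2}$)
$L = 2116$ ($L = \left(94 - 3 \left(-4\right)^{2}\right)^{2} = \left(94 - 48\right)^{2} = 46^{2} = 2116$)
$21622 + L = 21622 + 2116 = 23738$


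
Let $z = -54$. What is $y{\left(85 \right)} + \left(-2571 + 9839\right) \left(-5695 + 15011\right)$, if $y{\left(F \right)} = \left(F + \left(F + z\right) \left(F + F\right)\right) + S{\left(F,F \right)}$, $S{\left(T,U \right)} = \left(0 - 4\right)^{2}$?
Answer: $67714059$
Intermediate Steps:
$S{\left(T,U \right)} = 16$ ($S{\left(T,U \right)} = \left(-4\right)^{2} = 16$)
$y{\left(F \right)} = 16 + F + 2 F \left(-54 + F\right)$ ($y{\left(F \right)} = \left(F + \left(F - 54\right) \left(F + F\right)\right) + 16 = \left(F + \left(-54 + F\right) 2 F\right) + 16 = \left(F + 2 F \left(-54 + F\right)\right) + 16 = 16 + F + 2 F \left(-54 + F\right)$)
$y{\left(85 \right)} + \left(-2571 + 9839\right) \left(-5695 + 15011\right) = \left(16 - 9095 + 2 \cdot 85^{2}\right) + \left(-2571 + 9839\right) \left(-5695 + 15011\right) = \left(16 - 9095 + 2 \cdot 7225\right) + 7268 \cdot 9316 = \left(16 - 9095 + 14450\right) + 67708688 = 5371 + 67708688 = 67714059$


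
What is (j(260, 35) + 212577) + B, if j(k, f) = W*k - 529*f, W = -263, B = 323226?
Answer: 448908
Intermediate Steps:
j(k, f) = -529*f - 263*k (j(k, f) = -263*k - 529*f = -529*f - 263*k)
(j(260, 35) + 212577) + B = ((-529*35 - 263*260) + 212577) + 323226 = ((-18515 - 68380) + 212577) + 323226 = (-86895 + 212577) + 323226 = 125682 + 323226 = 448908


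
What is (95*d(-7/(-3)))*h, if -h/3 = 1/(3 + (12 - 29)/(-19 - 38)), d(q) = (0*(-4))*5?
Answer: 0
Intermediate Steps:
d(q) = 0 (d(q) = 0*5 = 0)
h = -171/188 (h = -3/(3 + (12 - 29)/(-19 - 38)) = -3/(3 - 17/(-57)) = -3/(3 - 17*(-1/57)) = -3/(3 + 17/57) = -3/188/57 = -3*57/188 = -171/188 ≈ -0.90957)
(95*d(-7/(-3)))*h = (95*0)*(-171/188) = 0*(-171/188) = 0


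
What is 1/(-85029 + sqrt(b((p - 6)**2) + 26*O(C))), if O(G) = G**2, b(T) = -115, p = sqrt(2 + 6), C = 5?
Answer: -85029/7229930306 - sqrt(535)/7229930306 ≈ -1.1764e-5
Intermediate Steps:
p = 2*sqrt(2) (p = sqrt(8) = 2*sqrt(2) ≈ 2.8284)
1/(-85029 + sqrt(b((p - 6)**2) + 26*O(C))) = 1/(-85029 + sqrt(-115 + 26*5**2)) = 1/(-85029 + sqrt(-115 + 26*25)) = 1/(-85029 + sqrt(-115 + 650)) = 1/(-85029 + sqrt(535))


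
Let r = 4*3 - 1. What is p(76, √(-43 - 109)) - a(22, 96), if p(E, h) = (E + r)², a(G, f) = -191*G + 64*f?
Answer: 5627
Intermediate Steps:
r = 11 (r = 12 - 1 = 11)
p(E, h) = (11 + E)² (p(E, h) = (E + 11)² = (11 + E)²)
p(76, √(-43 - 109)) - a(22, 96) = (11 + 76)² - (-191*22 + 64*96) = 87² - (-4202 + 6144) = 7569 - 1*1942 = 7569 - 1942 = 5627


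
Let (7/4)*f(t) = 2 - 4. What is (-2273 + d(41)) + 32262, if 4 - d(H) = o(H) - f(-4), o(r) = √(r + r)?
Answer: 209943/7 - √82 ≈ 29983.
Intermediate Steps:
f(t) = -8/7 (f(t) = 4*(2 - 4)/7 = (4/7)*(-2) = -8/7)
o(r) = √2*√r (o(r) = √(2*r) = √2*√r)
d(H) = 20/7 - √2*√H (d(H) = 4 - (√2*√H - 1*(-8/7)) = 4 - (√2*√H + 8/7) = 4 - (8/7 + √2*√H) = 4 + (-8/7 - √2*√H) = 20/7 - √2*√H)
(-2273 + d(41)) + 32262 = (-2273 + (20/7 - √2*√41)) + 32262 = (-2273 + (20/7 - √82)) + 32262 = (-15891/7 - √82) + 32262 = 209943/7 - √82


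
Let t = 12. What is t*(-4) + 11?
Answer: -37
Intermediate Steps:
t*(-4) + 11 = 12*(-4) + 11 = -48 + 11 = -37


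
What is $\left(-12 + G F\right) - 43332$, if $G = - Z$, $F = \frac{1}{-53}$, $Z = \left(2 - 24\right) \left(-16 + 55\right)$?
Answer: $- \frac{2298090}{53} \approx -43360.0$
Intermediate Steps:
$Z = -858$ ($Z = \left(2 - 24\right) 39 = \left(-22\right) 39 = -858$)
$F = - \frac{1}{53} \approx -0.018868$
$G = 858$ ($G = \left(-1\right) \left(-858\right) = 858$)
$\left(-12 + G F\right) - 43332 = \left(-12 + 858 \left(- \frac{1}{53}\right)\right) - 43332 = \left(-12 - \frac{858}{53}\right) - 43332 = - \frac{1494}{53} - 43332 = - \frac{2298090}{53}$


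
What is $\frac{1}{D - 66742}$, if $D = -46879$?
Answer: $- \frac{1}{113621} \approx -8.8012 \cdot 10^{-6}$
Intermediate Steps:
$\frac{1}{D - 66742} = \frac{1}{-46879 - 66742} = \frac{1}{-113621} = - \frac{1}{113621}$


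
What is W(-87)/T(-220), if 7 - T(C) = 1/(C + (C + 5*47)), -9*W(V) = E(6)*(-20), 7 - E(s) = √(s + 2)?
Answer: 7175/3231 - 2050*√2/3231 ≈ 1.3234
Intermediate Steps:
E(s) = 7 - √(2 + s) (E(s) = 7 - √(s + 2) = 7 - √(2 + s))
W(V) = 140/9 - 40*√2/9 (W(V) = -(7 - √(2 + 6))*(-20)/9 = -(7 - √8)*(-20)/9 = -(7 - 2*√2)*(-20)/9 = -(-140 + 40*√2)/9 = 140/9 - 40*√2/9)
T(C) = 7 - 1/(235 + 2*C) (T(C) = 7 - 1/(C + (C + 5*47)) = 7 - 1/(C + (C + 235)) = 7 - 1/(C + (235 + C)) = 7 - 1/(235 + 2*C))
W(-87)/T(-220) = (140/9 - 40*√2/9)/((2*(822 + 7*(-220))/(235 + 2*(-220)))) = (140/9 - 40*√2/9)/((2*(822 - 1540)/(235 - 440))) = (140/9 - 40*√2/9)/((2*(-718)/(-205))) = (140/9 - 40*√2/9)/((2*(-1/205)*(-718))) = (140/9 - 40*√2/9)/(1436/205) = (140/9 - 40*√2/9)*(205/1436) = 7175/3231 - 2050*√2/3231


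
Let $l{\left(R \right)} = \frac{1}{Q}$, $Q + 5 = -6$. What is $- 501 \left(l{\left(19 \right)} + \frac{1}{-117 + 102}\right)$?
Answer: $\frac{4342}{55} \approx 78.945$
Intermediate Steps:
$Q = -11$ ($Q = -5 - 6 = -11$)
$l{\left(R \right)} = - \frac{1}{11}$ ($l{\left(R \right)} = \frac{1}{-11} = - \frac{1}{11}$)
$- 501 \left(l{\left(19 \right)} + \frac{1}{-117 + 102}\right) = - 501 \left(- \frac{1}{11} + \frac{1}{-117 + 102}\right) = - 501 \left(- \frac{1}{11} + \frac{1}{-15}\right) = - 501 \left(- \frac{1}{11} - \frac{1}{15}\right) = \left(-501\right) \left(- \frac{26}{165}\right) = \frac{4342}{55}$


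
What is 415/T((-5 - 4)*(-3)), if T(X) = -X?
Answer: -415/27 ≈ -15.370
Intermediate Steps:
415/T((-5 - 4)*(-3)) = 415/((-(-5 - 4)*(-3))) = 415/((-(-9)*(-3))) = 415/((-1*27)) = 415/(-27) = 415*(-1/27) = -415/27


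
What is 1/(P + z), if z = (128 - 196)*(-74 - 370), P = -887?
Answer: 1/29305 ≈ 3.4124e-5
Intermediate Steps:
z = 30192 (z = -68*(-444) = 30192)
1/(P + z) = 1/(-887 + 30192) = 1/29305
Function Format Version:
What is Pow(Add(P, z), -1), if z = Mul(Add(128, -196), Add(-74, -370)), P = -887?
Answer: Rational(1, 29305) ≈ 3.4124e-5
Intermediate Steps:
z = 30192 (z = Mul(-68, -444) = 30192)
Pow(Add(P, z), -1) = Pow(Add(-887, 30192), -1) = Pow(29305, -1) = Rational(1, 29305)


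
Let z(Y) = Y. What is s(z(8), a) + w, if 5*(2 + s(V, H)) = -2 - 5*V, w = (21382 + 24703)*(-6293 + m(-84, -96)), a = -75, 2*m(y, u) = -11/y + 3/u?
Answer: -1948871353013/6720 ≈ -2.9001e+8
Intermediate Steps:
m(y, u) = -11/(2*y) + 3/(2*u) (m(y, u) = (-11/y + 3/u)/2 = -11/(2*y) + 3/(2*u))
w = -389774256625/1344 (w = (21382 + 24703)*(-6293 + (-11/2/(-84) + (3/2)/(-96))) = 46085*(-6293 + (-11/2*(-1/84) + (3/2)*(-1/96))) = 46085*(-6293 + (11/168 - 1/64)) = 46085*(-6293 + 67/1344) = 46085*(-8457725/1344) = -389774256625/1344 ≈ -2.9001e+8)
s(V, H) = -12/5 - V (s(V, H) = -2 + (-2 - 5*V)/5 = -2 + (-⅖ - V) = -12/5 - V)
s(z(8), a) + w = (-12/5 - 1*8) - 389774256625/1344 = (-12/5 - 8) - 389774256625/1344 = -52/5 - 389774256625/1344 = -1948871353013/6720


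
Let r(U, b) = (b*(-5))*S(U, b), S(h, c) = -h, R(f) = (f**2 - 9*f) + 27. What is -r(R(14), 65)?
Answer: -31525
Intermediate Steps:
R(f) = 27 + f**2 - 9*f
r(U, b) = 5*U*b (r(U, b) = (b*(-5))*(-U) = (-5*b)*(-U) = 5*U*b)
-r(R(14), 65) = -5*(27 + 14**2 - 9*14)*65 = -5*(27 + 196 - 126)*65 = -5*97*65 = -1*31525 = -31525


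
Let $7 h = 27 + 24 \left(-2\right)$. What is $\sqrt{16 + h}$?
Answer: $\sqrt{13} \approx 3.6056$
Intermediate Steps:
$h = -3$ ($h = \frac{27 + 24 \left(-2\right)}{7} = \frac{27 - 48}{7} = \frac{1}{7} \left(-21\right) = -3$)
$\sqrt{16 + h} = \sqrt{16 - 3} = \sqrt{13}$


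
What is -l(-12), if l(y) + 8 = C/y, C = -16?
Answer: 20/3 ≈ 6.6667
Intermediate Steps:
l(y) = -8 - 16/y
-l(-12) = -(-8 - 16/(-12)) = -(-8 - 16*(-1/12)) = -(-8 + 4/3) = -1*(-20/3) = 20/3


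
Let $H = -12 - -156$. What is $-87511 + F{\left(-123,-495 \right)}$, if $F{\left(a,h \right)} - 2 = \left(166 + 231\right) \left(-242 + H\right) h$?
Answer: $19170961$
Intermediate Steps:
$H = 144$ ($H = -12 + 156 = 144$)
$F{\left(a,h \right)} = 2 - 38906 h$ ($F{\left(a,h \right)} = 2 + \left(166 + 231\right) \left(-242 + 144\right) h = 2 + 397 \left(-98\right) h = 2 - 38906 h$)
$-87511 + F{\left(-123,-495 \right)} = -87511 + \left(2 - -19258470\right) = -87511 + \left(2 + 19258470\right) = -87511 + 19258472 = 19170961$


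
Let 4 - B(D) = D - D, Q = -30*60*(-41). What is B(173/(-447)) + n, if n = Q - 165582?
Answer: -91778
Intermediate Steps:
Q = 73800 (Q = -1800*(-41) = 73800)
B(D) = 4 (B(D) = 4 - (D - D) = 4 - 1*0 = 4 + 0 = 4)
n = -91782 (n = 73800 - 165582 = -91782)
B(173/(-447)) + n = 4 - 91782 = -91778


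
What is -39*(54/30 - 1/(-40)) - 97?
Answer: -6727/40 ≈ -168.18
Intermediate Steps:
-39*(54/30 - 1/(-40)) - 97 = -39*(54*(1/30) - 1*(-1/40)) - 97 = -39*(9/5 + 1/40) - 97 = -39*73/40 - 97 = -2847/40 - 97 = -6727/40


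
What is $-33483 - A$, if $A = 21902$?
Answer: $-55385$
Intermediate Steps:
$-33483 - A = -33483 - 21902 = -55385$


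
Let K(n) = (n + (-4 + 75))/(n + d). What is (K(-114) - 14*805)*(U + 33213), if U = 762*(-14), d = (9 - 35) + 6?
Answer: -34046038665/134 ≈ -2.5407e+8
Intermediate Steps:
d = -20 (d = -26 + 6 = -20)
U = -10668
K(n) = (71 + n)/(-20 + n) (K(n) = (n + (-4 + 75))/(n - 20) = (n + 71)/(-20 + n) = (71 + n)/(-20 + n))
(K(-114) - 14*805)*(U + 33213) = ((71 - 114)/(-20 - 114) - 14*805)*(-10668 + 33213) = (-43/(-134) - 11270)*22545 = (-1/134*(-43) - 11270)*22545 = (43/134 - 11270)*22545 = -1510137/134*22545 = -34046038665/134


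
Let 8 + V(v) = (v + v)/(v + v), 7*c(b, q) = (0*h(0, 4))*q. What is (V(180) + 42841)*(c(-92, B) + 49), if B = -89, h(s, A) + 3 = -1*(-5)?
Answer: 2098866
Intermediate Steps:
h(s, A) = 2 (h(s, A) = -3 - 1*(-5) = -3 + 5 = 2)
c(b, q) = 0 (c(b, q) = ((0*2)*q)/7 = (0*q)/7 = (⅐)*0 = 0)
V(v) = -7 (V(v) = -8 + (v + v)/(v + v) = -8 + (2*v)/((2*v)) = -8 + (2*v)*(1/(2*v)) = -8 + 1 = -7)
(V(180) + 42841)*(c(-92, B) + 49) = (-7 + 42841)*(0 + 49) = 42834*49 = 2098866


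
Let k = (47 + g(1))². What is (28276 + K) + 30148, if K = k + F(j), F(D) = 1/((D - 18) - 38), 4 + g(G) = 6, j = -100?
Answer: 9488699/156 ≈ 60825.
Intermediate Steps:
g(G) = 2 (g(G) = -4 + 6 = 2)
F(D) = 1/(-56 + D) (F(D) = 1/((-18 + D) - 38) = 1/(-56 + D))
k = 2401 (k = (47 + 2)² = 49² = 2401)
K = 374555/156 (K = 2401 + 1/(-56 - 100) = 2401 + 1/(-156) = 2401 - 1/156 = 374555/156 ≈ 2401.0)
(28276 + K) + 30148 = (28276 + 374555/156) + 30148 = 4785611/156 + 30148 = 9488699/156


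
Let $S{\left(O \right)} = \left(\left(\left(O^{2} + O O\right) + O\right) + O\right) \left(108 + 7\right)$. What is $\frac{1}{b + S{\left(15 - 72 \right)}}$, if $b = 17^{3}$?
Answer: $\frac{1}{739073} \approx 1.353 \cdot 10^{-6}$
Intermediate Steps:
$S{\left(O \right)} = 230 O + 230 O^{2}$ ($S{\left(O \right)} = \left(\left(\left(O^{2} + O^{2}\right) + O\right) + O\right) 115 = \left(\left(2 O^{2} + O\right) + O\right) 115 = \left(\left(O + 2 O^{2}\right) + O\right) 115 = \left(2 O + 2 O^{2}\right) 115 = 230 O + 230 O^{2}$)
$b = 4913$
$\frac{1}{b + S{\left(15 - 72 \right)}} = \frac{1}{4913 + 230 \left(15 - 72\right) \left(1 + \left(15 - 72\right)\right)} = \frac{1}{4913 + 230 \left(-57\right) \left(1 - 57\right)} = \frac{1}{4913 + 230 \left(-57\right) \left(-56\right)} = \frac{1}{4913 + 734160} = \frac{1}{739073}$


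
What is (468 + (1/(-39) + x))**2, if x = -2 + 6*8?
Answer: 401802025/1521 ≈ 2.6417e+5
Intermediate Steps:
x = 46 (x = -2 + 48 = 46)
(468 + (1/(-39) + x))**2 = (468 + (1/(-39) + 46))**2 = (468 + (-1/39 + 46))**2 = (468 + 1793/39)**2 = (20045/39)**2 = 401802025/1521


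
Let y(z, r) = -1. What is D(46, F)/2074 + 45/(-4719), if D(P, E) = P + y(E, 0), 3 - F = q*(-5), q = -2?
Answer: 39675/3262402 ≈ 0.012161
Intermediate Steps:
F = -7 (F = 3 - (-2)*(-5) = 3 - 1*10 = 3 - 10 = -7)
D(P, E) = -1 + P (D(P, E) = P - 1 = -1 + P)
D(46, F)/2074 + 45/(-4719) = (-1 + 46)/2074 + 45/(-4719) = 45*(1/2074) + 45*(-1/4719) = 45/2074 - 15/1573 = 39675/3262402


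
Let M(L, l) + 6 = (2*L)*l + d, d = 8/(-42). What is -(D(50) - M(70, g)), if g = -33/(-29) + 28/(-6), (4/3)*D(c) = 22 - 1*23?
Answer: -1216693/2436 ≈ -499.46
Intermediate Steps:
D(c) = -¾ (D(c) = 3*(22 - 1*23)/4 = 3*(22 - 23)/4 = (¾)*(-1) = -¾)
g = -307/87 (g = -33*(-1/29) + 28*(-⅙) = 33/29 - 14/3 = -307/87 ≈ -3.5287)
d = -4/21 (d = 8*(-1/42) = -4/21 ≈ -0.19048)
M(L, l) = -130/21 + 2*L*l (M(L, l) = -6 + ((2*L)*l - 4/21) = -6 + (2*L*l - 4/21) = -6 + (-4/21 + 2*L*l) = -130/21 + 2*L*l)
-(D(50) - M(70, g)) = -(-¾ - (-130/21 + 2*70*(-307/87))) = -(-¾ - (-130/21 - 42980/87)) = -(-¾ - 1*(-304630/609)) = -(-¾ + 304630/609) = -1*1216693/2436 = -1216693/2436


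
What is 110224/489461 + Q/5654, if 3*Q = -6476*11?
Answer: -1499892014/377374431 ≈ -3.9745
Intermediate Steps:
Q = -71236/3 (Q = (-6476*11)/3 = (⅓)*(-71236) = -71236/3 ≈ -23745.)
110224/489461 + Q/5654 = 110224/489461 - 71236/3/5654 = 110224*(1/489461) - 71236/3*1/5654 = 110224/489461 - 3238/771 = -1499892014/377374431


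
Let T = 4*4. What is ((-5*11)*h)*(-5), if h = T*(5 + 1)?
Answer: 26400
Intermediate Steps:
T = 16
h = 96 (h = 16*(5 + 1) = 16*6 = 96)
((-5*11)*h)*(-5) = (-5*11*96)*(-5) = -55*96*(-5) = -5280*(-5) = 26400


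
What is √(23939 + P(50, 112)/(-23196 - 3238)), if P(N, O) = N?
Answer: √4181881771146/13217 ≈ 154.72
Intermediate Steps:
√(23939 + P(50, 112)/(-23196 - 3238)) = √(23939 + 50/(-23196 - 3238)) = √(23939 + 50/(-26434)) = √(23939 + 50*(-1/26434)) = √(23939 - 25/13217) = √(316401738/13217) = √4181881771146/13217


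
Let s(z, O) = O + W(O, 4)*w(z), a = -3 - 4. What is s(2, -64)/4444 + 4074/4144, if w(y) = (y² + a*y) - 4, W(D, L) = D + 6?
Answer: 34423/29896 ≈ 1.1514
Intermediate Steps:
a = -7
W(D, L) = 6 + D
w(y) = -4 + y² - 7*y (w(y) = (y² - 7*y) - 4 = -4 + y² - 7*y)
s(z, O) = O + (6 + O)*(-4 + z² - 7*z)
s(2, -64)/4444 + 4074/4144 = (-64 - (6 - 64)*(4 - 1*2² + 7*2))/4444 + 4074/4144 = (-64 - 1*(-58)*(4 - 1*4 + 14))*(1/4444) + 4074*(1/4144) = (-64 - 1*(-58)*(4 - 4 + 14))*(1/4444) + 291/296 = (-64 - 1*(-58)*14)*(1/4444) + 291/296 = (-64 + 812)*(1/4444) + 291/296 = 748*(1/4444) + 291/296 = 17/101 + 291/296 = 34423/29896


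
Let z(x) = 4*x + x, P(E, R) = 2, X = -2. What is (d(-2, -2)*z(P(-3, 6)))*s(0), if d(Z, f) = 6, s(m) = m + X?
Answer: -120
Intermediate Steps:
s(m) = -2 + m (s(m) = m - 2 = -2 + m)
z(x) = 5*x
(d(-2, -2)*z(P(-3, 6)))*s(0) = (6*(5*2))*(-2 + 0) = (6*10)*(-2) = 60*(-2) = -120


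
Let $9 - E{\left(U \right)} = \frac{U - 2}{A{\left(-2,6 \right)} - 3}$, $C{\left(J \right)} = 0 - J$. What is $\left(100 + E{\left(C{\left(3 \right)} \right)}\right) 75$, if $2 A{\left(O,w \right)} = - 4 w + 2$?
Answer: $\frac{114075}{14} \approx 8148.2$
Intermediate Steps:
$A{\left(O,w \right)} = 1 - 2 w$ ($A{\left(O,w \right)} = \frac{- 4 w + 2}{2} = \frac{2 - 4 w}{2} = 1 - 2 w$)
$C{\left(J \right)} = - J$
$E{\left(U \right)} = \frac{62}{7} + \frac{U}{14}$ ($E{\left(U \right)} = 9 - \frac{U - 2}{\left(1 - 12\right) - 3} = 9 - \frac{-2 + U}{\left(1 - 12\right) - 3} = 9 - \frac{-2 + U}{-11 - 3} = 9 - \frac{-2 + U}{-14} = 9 - \left(-2 + U\right) \left(- \frac{1}{14}\right) = 9 - \left(\frac{1}{7} - \frac{U}{14}\right) = 9 + \left(- \frac{1}{7} + \frac{U}{14}\right) = \frac{62}{7} + \frac{U}{14}$)
$\left(100 + E{\left(C{\left(3 \right)} \right)}\right) 75 = \left(100 + \left(\frac{62}{7} + \frac{\left(-1\right) 3}{14}\right)\right) 75 = \left(100 + \left(\frac{62}{7} + \frac{1}{14} \left(-3\right)\right)\right) 75 = \left(100 + \left(\frac{62}{7} - \frac{3}{14}\right)\right) 75 = \left(100 + \frac{121}{14}\right) 75 = \frac{1521}{14} \cdot 75 = \frac{114075}{14}$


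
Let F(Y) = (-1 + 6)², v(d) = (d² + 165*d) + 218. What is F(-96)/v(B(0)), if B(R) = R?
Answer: 25/218 ≈ 0.11468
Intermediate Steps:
v(d) = 218 + d² + 165*d
F(Y) = 25 (F(Y) = 5² = 25)
F(-96)/v(B(0)) = 25/(218 + 0² + 165*0) = 25/(218 + 0 + 0) = 25/218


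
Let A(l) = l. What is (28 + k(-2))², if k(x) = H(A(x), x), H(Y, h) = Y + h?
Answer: 576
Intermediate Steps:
k(x) = 2*x (k(x) = x + x = 2*x)
(28 + k(-2))² = (28 + 2*(-2))² = (28 - 4)² = 24² = 576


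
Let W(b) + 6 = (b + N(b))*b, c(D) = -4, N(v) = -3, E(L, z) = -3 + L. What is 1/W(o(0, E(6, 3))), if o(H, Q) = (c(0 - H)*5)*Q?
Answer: 1/3774 ≈ 0.00026497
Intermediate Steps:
o(H, Q) = -20*Q (o(H, Q) = (-4*5)*Q = -20*Q)
W(b) = -6 + b*(-3 + b) (W(b) = -6 + (b - 3)*b = -6 + (-3 + b)*b = -6 + b*(-3 + b))
1/W(o(0, E(6, 3))) = 1/(-6 + (-20*(-3 + 6))² - (-60)*(-3 + 6)) = 1/(-6 + (-20*3)² - (-60)*3) = 1/(-6 + (-60)² - 3*(-60)) = 1/(-6 + 3600 + 180) = 1/3774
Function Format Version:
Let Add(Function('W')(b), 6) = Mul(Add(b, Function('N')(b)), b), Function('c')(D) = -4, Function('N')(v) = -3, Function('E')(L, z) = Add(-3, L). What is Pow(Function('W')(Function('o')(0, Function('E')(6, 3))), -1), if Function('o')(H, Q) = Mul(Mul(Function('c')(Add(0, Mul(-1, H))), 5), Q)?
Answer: Rational(1, 3774) ≈ 0.00026497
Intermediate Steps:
Function('o')(H, Q) = Mul(-20, Q) (Function('o')(H, Q) = Mul(Mul(-4, 5), Q) = Mul(-20, Q))
Function('W')(b) = Add(-6, Mul(b, Add(-3, b))) (Function('W')(b) = Add(-6, Mul(Add(b, -3), b)) = Add(-6, Mul(Add(-3, b), b)) = Add(-6, Mul(b, Add(-3, b))))
Pow(Function('W')(Function('o')(0, Function('E')(6, 3))), -1) = Pow(Add(-6, Pow(Mul(-20, Add(-3, 6)), 2), Mul(-3, Mul(-20, Add(-3, 6)))), -1) = Pow(Add(-6, Pow(Mul(-20, 3), 2), Mul(-3, Mul(-20, 3))), -1) = Pow(Add(-6, Pow(-60, 2), Mul(-3, -60)), -1) = Pow(Add(-6, 3600, 180), -1) = Pow(3774, -1) = Rational(1, 3774)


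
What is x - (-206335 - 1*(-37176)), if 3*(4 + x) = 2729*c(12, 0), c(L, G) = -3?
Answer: 166426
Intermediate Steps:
x = -2733 (x = -4 + (2729*(-3))/3 = -4 + (⅓)*(-8187) = -4 - 2729 = -2733)
x - (-206335 - 1*(-37176)) = -2733 - (-206335 - 1*(-37176)) = -2733 - (-206335 + 37176) = -2733 - 1*(-169159) = -2733 + 169159 = 166426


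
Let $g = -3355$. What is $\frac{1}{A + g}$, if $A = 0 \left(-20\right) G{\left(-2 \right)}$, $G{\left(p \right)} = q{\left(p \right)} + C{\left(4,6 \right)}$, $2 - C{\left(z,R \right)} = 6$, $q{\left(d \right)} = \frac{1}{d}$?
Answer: $- \frac{1}{3355} \approx -0.00029806$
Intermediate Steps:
$C{\left(z,R \right)} = -4$ ($C{\left(z,R \right)} = 2 - 6 = -4$)
$G{\left(p \right)} = -4 + \frac{1}{p}$ ($G{\left(p \right)} = \frac{1}{p} - 4 = -4 + \frac{1}{p}$)
$A = 0$ ($A = 0 \left(-20\right) \left(-4 + \frac{1}{-2}\right) = 0 \left(-4 - \frac{1}{2}\right) = 0 \left(- \frac{9}{2}\right) = 0$)
$\frac{1}{A + g} = \frac{1}{0 - 3355} = \frac{1}{-3355} = - \frac{1}{3355}$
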